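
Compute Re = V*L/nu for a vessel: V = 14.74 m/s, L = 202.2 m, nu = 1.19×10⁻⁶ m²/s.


Formula: Re = V * L / nu
Step 1 — V * L = 14.74 * 202.2 = 2980.428 m^2/s
Step 2 — Re = 2980.428 / 1.19e-6 = 2.50e+09

2.50e+09


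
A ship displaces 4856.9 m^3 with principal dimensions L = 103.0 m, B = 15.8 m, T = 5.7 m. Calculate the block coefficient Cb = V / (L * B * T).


Formula: Cb = V / (L * B * T)
Step 1 — L * B * T = 103.0 * 15.8 * 5.7 = 9276.18 m^3
Step 2 — Cb = 4856.9 / 9276.18 ≈ 0.52359 (5 s.f.)

0.52359


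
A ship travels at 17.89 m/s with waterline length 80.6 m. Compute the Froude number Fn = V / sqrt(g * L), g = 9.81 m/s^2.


Formula: Fn = V / sqrt(g * L)
Step 1 — g * L = 9.81 * 80.6 = 790.686
Step 2 — sqrt(g * L) = sqrt(790.686) = 28.119139
Step 3 — Fn = 17.89 / 28.119139 ≈ 0.63622 (5 s.f.)

0.63622


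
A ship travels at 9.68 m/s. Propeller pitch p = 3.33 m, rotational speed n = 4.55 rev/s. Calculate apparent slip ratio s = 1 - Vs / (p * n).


Formula: s = 1 - Vs / (p * n)
Step 1 — p * n = 3.33 * 4.55 = 15.1515
Step 2 — Vs / (p*n) = 9.68 / 15.1515 = 0.638881 (6 d.p.)
Step 3 — s = 1 - 0.638881 = 0.361119

0.361119


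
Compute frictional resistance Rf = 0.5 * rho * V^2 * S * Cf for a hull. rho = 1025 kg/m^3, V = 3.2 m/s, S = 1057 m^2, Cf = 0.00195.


Formula: Rf = 0.5 * rho * V^2 * S * Cf
Step 1 — V^2 = 3.2^2 = 10.24
Step 2 — 0.5 * rho * V^2 = 0.5 * 1025 * 10.24 = 5248.0
Step 3 — Rf = 5248.0 * 1057 * 0.00195 ≈ 10817 N (5 s.f.)

10817 N


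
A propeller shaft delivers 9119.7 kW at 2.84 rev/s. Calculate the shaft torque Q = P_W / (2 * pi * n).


Formula: Q = P_W / (2 * pi * n)
Step 1 — P_W = 9119.7 kW * 1000 = 9119700.0 W
Step 2 — 2 * pi * n = 2 * pi * 2.84 = 17.844246
Step 3 — Q = 9119700.0 / 17.844246 ≈ 511070 N·m (5 s.f.)

511070 N·m


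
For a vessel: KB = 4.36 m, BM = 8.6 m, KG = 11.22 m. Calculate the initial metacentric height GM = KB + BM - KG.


Formula: GM = KB + BM - KG
Step 1 — KM = KB + BM = 4.36 + 8.6 = 12.96 m
Step 2 — GM = KM - KG = 12.96 - 11.22 = 1.74 m

1.74 m


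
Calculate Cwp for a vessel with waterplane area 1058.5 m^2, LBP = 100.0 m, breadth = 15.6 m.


Formula: Cwp = Aw / (L * B)
Step 1 — L * B = 100.0 * 15.6 = 1560.0 m^2
Step 2 — Cwp = 1058.5 / 1560.0 ≈ 0.67853 (5 s.f.)

0.67853


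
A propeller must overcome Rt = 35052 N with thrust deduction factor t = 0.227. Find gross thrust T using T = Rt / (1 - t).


Formula: T = Rt / (1 - t)
Step 1 — (1 - t) = 1 - 0.227 = 0.773
Step 2 — T = 35052 / 0.773 ≈ 45345 N (5 s.f.)

45345 N


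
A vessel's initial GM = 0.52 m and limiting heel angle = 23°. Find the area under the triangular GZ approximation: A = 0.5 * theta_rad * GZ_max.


Formula: GZ_max = GM * sin(theta); Area = 0.5 * theta_rad * GZ_max
Step 1 — GZ_max = 0.52 * sin(23°) = 0.52 * 0.390731 = 0.20318 m
Step 2 — theta_rad = 23 * pi/180 = 0.401426 rad
Step 3 — Area = 0.5 * 0.401426 * 0.20318 ≈ 0.040781 m·rad (5 s.f.)

0.040781 m·rad


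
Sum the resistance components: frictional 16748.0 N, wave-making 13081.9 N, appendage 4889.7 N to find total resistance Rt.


Formula: Rt = Rf + Rw + Ra
Substituting: Rt = 16748.0 + 13081.9 + 4889.7
Result: Rt = 34719.6 N

34719.6 N


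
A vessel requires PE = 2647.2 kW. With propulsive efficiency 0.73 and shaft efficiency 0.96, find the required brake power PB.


Formula: PB = PE / (eta_D * eta_S)
Step 1 — combined efficiency = eta_D * eta_S = 0.73 * 0.96 = 0.7008
Step 2 — PB = 2647.2 / 0.7008 ≈ 3777.4 kW (5 s.f.)

3777.4 kW


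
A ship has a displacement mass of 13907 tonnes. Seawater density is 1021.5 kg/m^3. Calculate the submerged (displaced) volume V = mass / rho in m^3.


Formula: V = mass / rho
Step 1 — convert tonnes to kg: 13907 t * 1000 = 13907000 kg
Step 2 — V = 13907000 / 1021.5 ≈ 13614 m^3 (5 s.f.)

13614 m^3


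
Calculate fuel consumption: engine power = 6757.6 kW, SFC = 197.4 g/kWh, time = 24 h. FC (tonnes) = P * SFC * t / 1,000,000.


Formula: FC (tonnes) = P * SFC * t / 1,000,000
Step 1 — P * SFC * t = 6757.6 * 197.4 * 24 = 32014805.76 g
Step 2 — FC (tonnes) = 32014805.76 / 1,000,000 ≈ 32.015 tonnes (5 s.f.)

32.015 tonnes


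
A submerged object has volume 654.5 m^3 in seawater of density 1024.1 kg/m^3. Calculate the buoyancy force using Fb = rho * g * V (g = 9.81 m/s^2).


Formula: Fb = rho * g * V
Substituting: Fb = 1024.1 * 9.81 * 654.5
Intermediate: 1024.1 * 9.81 = 10046.421
Result: Fb = 10046.421 * 654.5 ≈ 6575400 N (5 s.f.)

6575400 N


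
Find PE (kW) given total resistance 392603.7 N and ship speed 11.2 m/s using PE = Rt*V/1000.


Formula: PE = Rt * V / 1000 (kW)
Step 1 — PE (W) = 392603.7 * 11.2 = 4397161.44 W
Step 2 — PE (kW) = 4397161.44 / 1000 ≈ 4397.2 kW (5 s.f.)

4397.2 kW


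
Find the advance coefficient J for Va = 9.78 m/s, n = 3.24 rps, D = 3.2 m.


Formula: J = Va / (n * D)
Step 1 — n * D = 3.24 * 3.2 = 10.368
Step 2 — J = 9.78 / 10.368 ≈ 0.94329 (5 s.f.)

0.94329


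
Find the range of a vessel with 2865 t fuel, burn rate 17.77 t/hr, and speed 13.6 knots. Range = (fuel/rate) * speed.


Formula: endurance = fuel / rate; range = endurance * speed
Step 1 — endurance = 2865 / 17.77 = 161.2268 hours
Step 2 — range = 161.2268 * 13.6 ≈ 2192.7 nautical miles (5 s.f.)

2192.7 NM


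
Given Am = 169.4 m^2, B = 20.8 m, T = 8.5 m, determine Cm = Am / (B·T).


Formula: Cm = Am / (B * T)
Step 1 — B * T = 20.8 * 8.5 = 176.8 m^2
Step 2 — Cm = 169.4 / 176.8 ≈ 0.95814 (5 s.f.)

0.95814


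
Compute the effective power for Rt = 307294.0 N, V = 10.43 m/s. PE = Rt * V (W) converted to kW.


Formula: PE = Rt * V / 1000 (kW)
Step 1 — PE (W) = 307294.0 * 10.43 = 3205076.42 W
Step 2 — PE (kW) = 3205076.42 / 1000 ≈ 3205.1 kW (5 s.f.)

3205.1 kW


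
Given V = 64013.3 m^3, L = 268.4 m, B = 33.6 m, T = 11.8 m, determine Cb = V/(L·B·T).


Formula: Cb = V / (L * B * T)
Step 1 — L * B * T = 268.4 * 33.6 * 11.8 = 106415.232 m^3
Step 2 — Cb = 64013.3 / 106415.232 ≈ 0.60154 (5 s.f.)

0.60154


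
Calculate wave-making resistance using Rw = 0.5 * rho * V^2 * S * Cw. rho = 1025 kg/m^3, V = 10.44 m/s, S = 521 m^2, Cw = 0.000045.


Formula: Rw = 0.5 * rho * V^2 * S * Cw
Step 1 — V^2 = 10.44^2 = 108.9936
Step 2 — 0.5 * rho * V^2 = 0.5 * 1025 * 108.9936 = 55859.22
Step 3 — Rw = 55859.22 * 521 * 0.000045 ≈ 1309.6 N (5 s.f.)

1309.6 N


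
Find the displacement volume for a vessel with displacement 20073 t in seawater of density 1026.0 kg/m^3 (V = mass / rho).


Formula: V = mass / rho
Step 1 — convert tonnes to kg: 20073 t * 1000 = 20073000 kg
Step 2 — V = 20073000 / 1026.0 ≈ 19564 m^3 (5 s.f.)

19564 m^3


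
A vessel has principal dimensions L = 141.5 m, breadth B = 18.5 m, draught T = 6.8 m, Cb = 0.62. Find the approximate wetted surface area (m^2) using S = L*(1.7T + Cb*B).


Formula: S = 1.7*L*T + V/T with V = Cb*L*B*T, i.e. S = L * (1.7*T + Cb*B)
Step 1 — 1.7*T = 1.7 * 6.8 = 11.56 m
Step 2 — Cb*B = 0.62 * 18.5 = 11.47 m
Step 3 — 1.7*T + Cb*B = 11.56 + 11.47 = 23.03 m
Step 4 — S = 141.5 * 23.03 ≈ 3258.7 m^2 (5 s.f.)

3258.7 m^2


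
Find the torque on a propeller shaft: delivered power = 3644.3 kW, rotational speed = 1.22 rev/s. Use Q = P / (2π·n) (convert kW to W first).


Formula: Q = P_W / (2 * pi * n)
Step 1 — P_W = 3644.3 kW * 1000 = 3644300.0 W
Step 2 — 2 * pi * n = 2 * pi * 1.22 = 7.665486
Step 3 — Q = 3644300.0 / 7.665486 ≈ 475420 N·m (5 s.f.)

475420 N·m


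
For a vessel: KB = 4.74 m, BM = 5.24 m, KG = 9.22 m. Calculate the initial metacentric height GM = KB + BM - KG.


Formula: GM = KB + BM - KG
Step 1 — KM = KB + BM = 4.74 + 5.24 = 9.98 m
Step 2 — GM = KM - KG = 9.98 - 9.22 = 0.76 m

0.76 m


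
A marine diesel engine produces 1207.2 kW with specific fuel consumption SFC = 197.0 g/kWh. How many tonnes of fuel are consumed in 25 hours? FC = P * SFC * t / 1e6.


Formula: FC (tonnes) = P * SFC * t / 1,000,000
Step 1 — P * SFC * t = 1207.2 * 197.0 * 25 = 5945460.0 g
Step 2 — FC (tonnes) = 5945460.0 / 1,000,000 ≈ 5.9455 tonnes (5 s.f.)

5.9455 tonnes


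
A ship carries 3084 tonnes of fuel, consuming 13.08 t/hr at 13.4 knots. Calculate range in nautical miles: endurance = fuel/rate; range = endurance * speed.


Formula: endurance = fuel / rate; range = endurance * speed
Step 1 — endurance = 3084 / 13.08 = 235.7798 hours
Step 2 — range = 235.7798 * 13.4 ≈ 3159.4 nautical miles (5 s.f.)

3159.4 NM


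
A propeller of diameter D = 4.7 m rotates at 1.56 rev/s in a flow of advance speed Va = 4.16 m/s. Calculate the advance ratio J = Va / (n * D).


Formula: J = Va / (n * D)
Step 1 — n * D = 1.56 * 4.7 = 7.332
Step 2 — J = 4.16 / 7.332 ≈ 0.56738 (5 s.f.)

0.56738


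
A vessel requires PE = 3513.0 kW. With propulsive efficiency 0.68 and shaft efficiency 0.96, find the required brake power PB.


Formula: PB = PE / (eta_D * eta_S)
Step 1 — combined efficiency = eta_D * eta_S = 0.68 * 0.96 = 0.6528
Step 2 — PB = 3513.0 / 0.6528 ≈ 5381.4 kW (5 s.f.)

5381.4 kW


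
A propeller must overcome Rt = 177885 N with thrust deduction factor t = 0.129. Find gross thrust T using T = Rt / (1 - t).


Formula: T = Rt / (1 - t)
Step 1 — (1 - t) = 1 - 0.129 = 0.871
Step 2 — T = 177885 / 0.871 ≈ 204230 N (5 s.f.)

204230 N


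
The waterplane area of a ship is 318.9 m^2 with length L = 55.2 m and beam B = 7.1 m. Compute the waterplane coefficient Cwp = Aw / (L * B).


Formula: Cwp = Aw / (L * B)
Step 1 — L * B = 55.2 * 7.1 = 391.92 m^2
Step 2 — Cwp = 318.9 / 391.92 ≈ 0.81369 (5 s.f.)

0.81369


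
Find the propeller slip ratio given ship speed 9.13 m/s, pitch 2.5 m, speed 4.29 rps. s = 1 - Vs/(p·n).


Formula: s = 1 - Vs / (p * n)
Step 1 — p * n = 2.5 * 4.29 = 10.725
Step 2 — Vs / (p*n) = 9.13 / 10.725 = 0.851282 (6 d.p.)
Step 3 — s = 1 - 0.851282 = 0.148718

0.148718


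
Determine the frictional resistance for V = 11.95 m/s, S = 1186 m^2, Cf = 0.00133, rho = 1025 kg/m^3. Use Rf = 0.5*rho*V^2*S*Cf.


Formula: Rf = 0.5 * rho * V^2 * S * Cf
Step 1 — V^2 = 11.95^2 = 142.8025
Step 2 — 0.5 * rho * V^2 = 0.5 * 1025 * 142.8025 = 73186.28125
Step 3 — Rf = 73186.28125 * 1186 * 0.00133 ≈ 115440 N (5 s.f.)

115440 N


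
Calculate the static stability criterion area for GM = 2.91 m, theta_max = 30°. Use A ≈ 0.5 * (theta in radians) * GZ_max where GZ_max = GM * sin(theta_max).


Formula: GZ_max = GM * sin(theta); Area = 0.5 * theta_rad * GZ_max
Step 1 — GZ_max = 2.91 * sin(30°) = 2.91 * 0.5 = 1.455 m
Step 2 — theta_rad = 30 * pi/180 = 0.523599 rad
Step 3 — Area = 0.5 * 0.523599 * 1.455 ≈ 0.38092 m·rad (5 s.f.)

0.38092 m·rad


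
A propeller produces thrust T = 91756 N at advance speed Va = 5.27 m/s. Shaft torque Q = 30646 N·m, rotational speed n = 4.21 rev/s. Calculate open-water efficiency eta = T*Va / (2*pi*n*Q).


Formula: eta = T * Va / (2 * pi * n * Q)
Step 1 — numerator = T * Va = 91756 * 5.27 = 483554.12
Step 2 — 2 * pi * n = 2 * pi * 4.21 = 26.45221
Step 3 — denominator = 26.45221 * 30646 = 810654.43
Step 4 — eta = 483554.12 / 810654.43 ≈ 0.59650 (5 s.f.)

0.59650


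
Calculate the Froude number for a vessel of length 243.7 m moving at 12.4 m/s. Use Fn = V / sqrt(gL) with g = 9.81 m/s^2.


Formula: Fn = V / sqrt(g * L)
Step 1 — g * L = 9.81 * 243.7 = 2390.697
Step 2 — sqrt(g * L) = sqrt(2390.697) = 48.894754
Step 3 — Fn = 12.4 / 48.894754 ≈ 0.25361 (5 s.f.)

0.25361


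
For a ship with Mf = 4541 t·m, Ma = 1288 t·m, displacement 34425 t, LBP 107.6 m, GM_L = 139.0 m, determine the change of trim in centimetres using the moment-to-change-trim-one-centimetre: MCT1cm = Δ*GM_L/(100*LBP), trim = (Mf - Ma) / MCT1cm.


Formula: net trimming moment = Mf - Ma; MCT1cm = Δ*GM_L/(100*LBP); trim = net moment / MCT1cm
Step 1 — net trimming moment = 4541 - 1288 = 3253 t·m
Step 2 — MCT1cm = 34425 * 139.0 / (100 * 107.6) = 444.7096 t·m/cm
Step 3 — trim = 3253 / 444.7096 ≈ 7.3149 cm (5 s.f.)

7.3149 cm


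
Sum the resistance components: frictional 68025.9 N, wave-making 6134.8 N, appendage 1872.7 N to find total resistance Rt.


Formula: Rt = Rf + Rw + Ra
Substituting: Rt = 68025.9 + 6134.8 + 1872.7
Result: Rt = 76033.4 N

76033.4 N


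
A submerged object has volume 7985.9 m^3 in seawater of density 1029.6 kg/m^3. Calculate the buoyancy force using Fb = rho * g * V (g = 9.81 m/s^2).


Formula: Fb = rho * g * V
Substituting: Fb = 1029.6 * 9.81 * 7985.9
Intermediate: 1029.6 * 9.81 = 10100.376
Result: Fb = 10100.376 * 7985.9 ≈ 80661000 N (5 s.f.)

80661000 N


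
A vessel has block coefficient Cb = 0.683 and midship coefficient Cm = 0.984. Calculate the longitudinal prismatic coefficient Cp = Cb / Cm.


Formula: Cp = Cb / Cm
Substituting: Cp = 0.683 / 0.984
Result: Cp ≈ 0.69411 (5 s.f.)

0.69411


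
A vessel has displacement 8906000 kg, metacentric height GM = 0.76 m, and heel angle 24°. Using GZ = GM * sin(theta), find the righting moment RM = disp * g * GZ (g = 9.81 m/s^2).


Formula: GZ = GM * sin(theta); RM = disp * g * GZ
Step 1 — GZ = 0.76 * sin(24°) = 0.76 * 0.406737 = 0.30912 m
Step 2 — RM = 8906000 * 9.81 * 0.30912 ≈ 27007000 N·m (5 s.f.)

27007000 N·m


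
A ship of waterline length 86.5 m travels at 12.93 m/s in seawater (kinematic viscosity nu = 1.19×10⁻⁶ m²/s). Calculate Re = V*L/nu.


Formula: Re = V * L / nu
Step 1 — V * L = 12.93 * 86.5 = 1118.445 m^2/s
Step 2 — Re = 1118.445 / 1.19e-6 = 9.40e+08

9.40e+08


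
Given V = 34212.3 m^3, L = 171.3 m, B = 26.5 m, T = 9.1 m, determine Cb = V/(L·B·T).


Formula: Cb = V / (L * B * T)
Step 1 — L * B * T = 171.3 * 26.5 * 9.1 = 41308.995 m^3
Step 2 — Cb = 34212.3 / 41308.995 ≈ 0.82820 (5 s.f.)

0.82820


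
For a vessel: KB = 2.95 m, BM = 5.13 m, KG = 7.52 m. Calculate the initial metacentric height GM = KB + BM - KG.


Formula: GM = KB + BM - KG
Step 1 — KM = KB + BM = 2.95 + 5.13 = 8.08 m
Step 2 — GM = KM - KG = 8.08 - 7.52 = 0.56 m

0.56 m


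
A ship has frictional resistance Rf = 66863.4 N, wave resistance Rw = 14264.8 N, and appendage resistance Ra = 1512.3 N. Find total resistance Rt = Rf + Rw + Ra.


Formula: Rt = Rf + Rw + Ra
Substituting: Rt = 66863.4 + 14264.8 + 1512.3
Result: Rt = 82640.5 N

82640.5 N


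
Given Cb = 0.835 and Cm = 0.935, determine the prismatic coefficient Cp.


Formula: Cp = Cb / Cm
Substituting: Cp = 0.835 / 0.935
Result: Cp ≈ 0.89305 (5 s.f.)

0.89305


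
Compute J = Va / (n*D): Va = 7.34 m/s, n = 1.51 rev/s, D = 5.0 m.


Formula: J = Va / (n * D)
Step 1 — n * D = 1.51 * 5.0 = 7.55
Step 2 — J = 7.34 / 7.55 ≈ 0.97219 (5 s.f.)

0.97219


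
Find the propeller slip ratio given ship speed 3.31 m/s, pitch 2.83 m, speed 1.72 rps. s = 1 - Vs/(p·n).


Formula: s = 1 - Vs / (p * n)
Step 1 — p * n = 2.83 * 1.72 = 4.8676
Step 2 — Vs / (p*n) = 3.31 / 4.8676 = 0.680007 (6 d.p.)
Step 3 — s = 1 - 0.680007 = 0.319993

0.319993


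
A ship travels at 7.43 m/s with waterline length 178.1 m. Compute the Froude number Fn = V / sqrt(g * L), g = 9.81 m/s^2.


Formula: Fn = V / sqrt(g * L)
Step 1 — g * L = 9.81 * 178.1 = 1747.161
Step 2 — sqrt(g * L) = sqrt(1747.161) = 41.799055
Step 3 — Fn = 7.43 / 41.799055 ≈ 0.17776 (5 s.f.)

0.17776


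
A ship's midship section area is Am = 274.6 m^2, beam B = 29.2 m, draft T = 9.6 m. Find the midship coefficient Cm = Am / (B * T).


Formula: Cm = Am / (B * T)
Step 1 — B * T = 29.2 * 9.6 = 280.32 m^2
Step 2 — Cm = 274.6 / 280.32 ≈ 0.97959 (5 s.f.)

0.97959


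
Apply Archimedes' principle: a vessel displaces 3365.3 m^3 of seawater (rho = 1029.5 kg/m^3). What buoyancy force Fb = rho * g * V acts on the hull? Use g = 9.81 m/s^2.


Formula: Fb = rho * g * V
Substituting: Fb = 1029.5 * 9.81 * 3365.3
Intermediate: 1029.5 * 9.81 = 10099.395
Result: Fb = 10099.395 * 3365.3 ≈ 33987000 N (5 s.f.)

33987000 N


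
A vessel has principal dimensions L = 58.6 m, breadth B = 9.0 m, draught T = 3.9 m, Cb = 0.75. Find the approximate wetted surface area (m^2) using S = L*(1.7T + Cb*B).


Formula: S = 1.7*L*T + V/T with V = Cb*L*B*T, i.e. S = L * (1.7*T + Cb*B)
Step 1 — 1.7*T = 1.7 * 3.9 = 6.63 m
Step 2 — Cb*B = 0.75 * 9.0 = 6.75 m
Step 3 — 1.7*T + Cb*B = 6.63 + 6.75 = 13.38 m
Step 4 — S = 58.6 * 13.38 ≈ 784.07 m^2 (5 s.f.)

784.07 m^2


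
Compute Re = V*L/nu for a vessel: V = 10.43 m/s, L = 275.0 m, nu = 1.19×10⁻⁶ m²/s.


Formula: Re = V * L / nu
Step 1 — V * L = 10.43 * 275.0 = 2868.25 m^2/s
Step 2 — Re = 2868.25 / 1.19e-6 = 2.41e+09

2.41e+09


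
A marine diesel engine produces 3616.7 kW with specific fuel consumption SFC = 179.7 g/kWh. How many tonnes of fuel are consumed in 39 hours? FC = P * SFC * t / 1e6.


Formula: FC (tonnes) = P * SFC * t / 1,000,000
Step 1 — P * SFC * t = 3616.7 * 179.7 * 39 = 25346918.61 g
Step 2 — FC (tonnes) = 25346918.61 / 1,000,000 ≈ 25.347 tonnes (5 s.f.)

25.347 tonnes


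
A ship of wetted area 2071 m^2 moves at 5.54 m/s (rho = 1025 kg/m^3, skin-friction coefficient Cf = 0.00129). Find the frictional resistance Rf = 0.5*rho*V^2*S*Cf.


Formula: Rf = 0.5 * rho * V^2 * S * Cf
Step 1 — V^2 = 5.54^2 = 30.6916
Step 2 — 0.5 * rho * V^2 = 0.5 * 1025 * 30.6916 = 15729.445
Step 3 — Rf = 15729.445 * 2071 * 0.00129 ≈ 42023 N (5 s.f.)

42023 N


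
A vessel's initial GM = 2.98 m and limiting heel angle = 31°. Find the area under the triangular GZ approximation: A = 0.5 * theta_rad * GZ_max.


Formula: GZ_max = GM * sin(theta); Area = 0.5 * theta_rad * GZ_max
Step 1 — GZ_max = 2.98 * sin(31°) = 2.98 * 0.515038 = 1.534813 m
Step 2 — theta_rad = 31 * pi/180 = 0.541052 rad
Step 3 — Area = 0.5 * 0.541052 * 1.534813 ≈ 0.41521 m·rad (5 s.f.)

0.41521 m·rad


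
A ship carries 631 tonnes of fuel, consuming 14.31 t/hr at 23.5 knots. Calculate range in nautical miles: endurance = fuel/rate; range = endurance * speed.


Formula: endurance = fuel / rate; range = endurance * speed
Step 1 — endurance = 631 / 14.31 = 44.095 hours
Step 2 — range = 44.095 * 23.5 ≈ 1036.2 nautical miles (5 s.f.)

1036.2 NM


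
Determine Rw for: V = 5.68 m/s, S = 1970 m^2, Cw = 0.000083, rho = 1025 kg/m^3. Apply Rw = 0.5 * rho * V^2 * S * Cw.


Formula: Rw = 0.5 * rho * V^2 * S * Cw
Step 1 — V^2 = 5.68^2 = 32.2624
Step 2 — 0.5 * rho * V^2 = 0.5 * 1025 * 32.2624 = 16534.48
Step 3 — Rw = 16534.48 * 1970 * 0.000083 ≈ 2703.6 N (5 s.f.)

2703.6 N


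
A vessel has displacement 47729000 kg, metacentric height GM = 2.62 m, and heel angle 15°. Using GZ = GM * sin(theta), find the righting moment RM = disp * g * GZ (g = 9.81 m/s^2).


Formula: GZ = GM * sin(theta); RM = disp * g * GZ
Step 1 — GZ = 2.62 * sin(15°) = 2.62 * 0.258819 = 0.678106 m
Step 2 — RM = 47729000 * 9.81 * 0.678106 ≈ 317500000 N·m (5 s.f.)

317500000 N·m


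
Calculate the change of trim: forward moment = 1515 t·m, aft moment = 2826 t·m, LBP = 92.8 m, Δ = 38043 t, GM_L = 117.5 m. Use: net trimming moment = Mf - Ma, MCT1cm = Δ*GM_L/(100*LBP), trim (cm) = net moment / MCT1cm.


Formula: net trimming moment = Mf - Ma; MCT1cm = Δ*GM_L/(100*LBP); trim = net moment / MCT1cm
Step 1 — net trimming moment = 1515 - 2826 = -1311 t·m
Step 2 — MCT1cm = 38043 * 117.5 / (100 * 92.8) = 481.6867 t·m/cm
Step 3 — trim = -1311 / 481.6867 ≈ -2.7217 cm (5 s.f.)

-2.7217 cm


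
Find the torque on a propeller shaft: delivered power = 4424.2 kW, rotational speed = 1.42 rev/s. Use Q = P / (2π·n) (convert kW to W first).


Formula: Q = P_W / (2 * pi * n)
Step 1 — P_W = 4424.2 kW * 1000 = 4424200.0 W
Step 2 — 2 * pi * n = 2 * pi * 1.42 = 8.922123
Step 3 — Q = 4424200.0 / 8.922123 ≈ 495870 N·m (5 s.f.)

495870 N·m


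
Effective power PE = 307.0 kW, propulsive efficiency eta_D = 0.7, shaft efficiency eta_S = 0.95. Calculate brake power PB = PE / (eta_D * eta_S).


Formula: PB = PE / (eta_D * eta_S)
Step 1 — combined efficiency = eta_D * eta_S = 0.7 * 0.95 = 0.665
Step 2 — PB = 307.0 / 0.665 ≈ 461.65 kW (5 s.f.)

461.65 kW


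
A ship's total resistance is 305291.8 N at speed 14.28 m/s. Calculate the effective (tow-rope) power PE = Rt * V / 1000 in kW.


Formula: PE = Rt * V / 1000 (kW)
Step 1 — PE (W) = 305291.8 * 14.28 = 4359566.904 W
Step 2 — PE (kW) = 4359566.904 / 1000 ≈ 4359.6 kW (5 s.f.)

4359.6 kW


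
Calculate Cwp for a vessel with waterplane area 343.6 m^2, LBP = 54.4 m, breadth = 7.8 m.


Formula: Cwp = Aw / (L * B)
Step 1 — L * B = 54.4 * 7.8 = 424.32 m^2
Step 2 — Cwp = 343.6 / 424.32 ≈ 0.80977 (5 s.f.)

0.80977


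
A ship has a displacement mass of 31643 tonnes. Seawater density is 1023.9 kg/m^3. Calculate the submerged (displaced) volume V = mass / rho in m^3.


Formula: V = mass / rho
Step 1 — convert tonnes to kg: 31643 t * 1000 = 31643000 kg
Step 2 — V = 31643000 / 1023.9 ≈ 30904 m^3 (5 s.f.)

30904 m^3


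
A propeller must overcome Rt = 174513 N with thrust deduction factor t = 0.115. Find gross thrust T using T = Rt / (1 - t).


Formula: T = Rt / (1 - t)
Step 1 — (1 - t) = 1 - 0.115 = 0.885
Step 2 — T = 174513 / 0.885 ≈ 197190 N (5 s.f.)

197190 N


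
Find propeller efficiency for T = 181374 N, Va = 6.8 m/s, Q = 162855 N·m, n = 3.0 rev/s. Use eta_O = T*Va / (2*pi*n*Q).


Formula: eta = T * Va / (2 * pi * n * Q)
Step 1 — numerator = T * Va = 181374 * 6.8 = 1233343.2
Step 2 — 2 * pi * n = 2 * pi * 3.0 = 18.849556
Step 3 — denominator = 18.849556 * 162855 = 3069744.44
Step 4 — eta = 1233343.2 / 3069744.44 ≈ 0.40177 (5 s.f.)

0.40177


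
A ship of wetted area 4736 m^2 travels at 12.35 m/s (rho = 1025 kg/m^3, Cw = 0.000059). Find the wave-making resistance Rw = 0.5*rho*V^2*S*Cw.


Formula: Rw = 0.5 * rho * V^2 * S * Cw
Step 1 — V^2 = 12.35^2 = 152.5225
Step 2 — 0.5 * rho * V^2 = 0.5 * 1025 * 152.5225 = 78167.78125
Step 3 — Rw = 78167.78125 * 4736 * 0.000059 ≈ 21842 N (5 s.f.)

21842 N


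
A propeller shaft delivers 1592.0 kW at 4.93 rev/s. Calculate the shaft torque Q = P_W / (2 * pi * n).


Formula: Q = P_W / (2 * pi * n)
Step 1 — P_W = 1592.0 kW * 1000 = 1592000.0 W
Step 2 — 2 * pi * n = 2 * pi * 4.93 = 30.976104
Step 3 — Q = 1592000.0 / 30.976104 ≈ 51394 N·m (5 s.f.)

51394 N·m


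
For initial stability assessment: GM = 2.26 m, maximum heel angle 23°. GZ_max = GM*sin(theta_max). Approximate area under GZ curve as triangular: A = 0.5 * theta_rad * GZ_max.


Formula: GZ_max = GM * sin(theta); Area = 0.5 * theta_rad * GZ_max
Step 1 — GZ_max = 2.26 * sin(23°) = 2.26 * 0.390731 = 0.883052 m
Step 2 — theta_rad = 23 * pi/180 = 0.401426 rad
Step 3 — Area = 0.5 * 0.401426 * 0.883052 ≈ 0.17724 m·rad (5 s.f.)

0.17724 m·rad


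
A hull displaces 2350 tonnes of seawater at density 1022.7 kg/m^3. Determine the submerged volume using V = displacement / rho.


Formula: V = mass / rho
Step 1 — convert tonnes to kg: 2350 t * 1000 = 2350000 kg
Step 2 — V = 2350000 / 1022.7 ≈ 2297.8 m^3 (5 s.f.)

2297.8 m^3


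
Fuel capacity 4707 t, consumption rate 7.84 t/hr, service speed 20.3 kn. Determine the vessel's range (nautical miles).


Formula: endurance = fuel / rate; range = endurance * speed
Step 1 — endurance = 4707 / 7.84 = 600.3827 hours
Step 2 — range = 600.3827 * 20.3 ≈ 12188 nautical miles (5 s.f.)

12188 NM


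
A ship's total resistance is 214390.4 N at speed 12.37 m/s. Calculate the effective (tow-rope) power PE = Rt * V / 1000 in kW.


Formula: PE = Rt * V / 1000 (kW)
Step 1 — PE (W) = 214390.4 * 12.37 = 2652009.248 W
Step 2 — PE (kW) = 2652009.248 / 1000 ≈ 2652.0 kW (5 s.f.)

2652.0 kW


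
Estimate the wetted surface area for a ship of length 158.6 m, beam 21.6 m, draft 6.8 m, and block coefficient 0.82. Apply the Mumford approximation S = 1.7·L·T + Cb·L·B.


Formula: S = 1.7*L*T + V/T with V = Cb*L*B*T, i.e. S = L * (1.7*T + Cb*B)
Step 1 — 1.7*T = 1.7 * 6.8 = 11.56 m
Step 2 — Cb*B = 0.82 * 21.6 = 17.712 m
Step 3 — 1.7*T + Cb*B = 11.56 + 17.712 = 29.272 m
Step 4 — S = 158.6 * 29.272 ≈ 4642.5 m^2 (5 s.f.)

4642.5 m^2


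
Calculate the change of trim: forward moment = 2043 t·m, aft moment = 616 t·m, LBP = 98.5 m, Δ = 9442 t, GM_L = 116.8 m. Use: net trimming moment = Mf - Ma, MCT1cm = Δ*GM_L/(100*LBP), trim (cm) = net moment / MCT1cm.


Formula: net trimming moment = Mf - Ma; MCT1cm = Δ*GM_L/(100*LBP); trim = net moment / MCT1cm
Step 1 — net trimming moment = 2043 - 616 = 1427 t·m
Step 2 — MCT1cm = 9442 * 116.8 / (100 * 98.5) = 111.962 t·m/cm
Step 3 — trim = 1427 / 111.962 ≈ 12.745 cm (5 s.f.)

12.745 cm


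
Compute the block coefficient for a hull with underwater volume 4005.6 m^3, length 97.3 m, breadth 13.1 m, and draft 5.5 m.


Formula: Cb = V / (L * B * T)
Step 1 — L * B * T = 97.3 * 13.1 * 5.5 = 7010.465 m^3
Step 2 — Cb = 4005.6 / 7010.465 ≈ 0.57137 (5 s.f.)

0.57137


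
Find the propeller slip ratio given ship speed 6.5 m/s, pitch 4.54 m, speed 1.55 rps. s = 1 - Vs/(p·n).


Formula: s = 1 - Vs / (p * n)
Step 1 — p * n = 4.54 * 1.55 = 7.037
Step 2 — Vs / (p*n) = 6.5 / 7.037 = 0.923689 (6 d.p.)
Step 3 — s = 1 - 0.923689 = 0.076311

0.076311


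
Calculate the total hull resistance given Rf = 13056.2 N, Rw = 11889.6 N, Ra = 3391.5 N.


Formula: Rt = Rf + Rw + Ra
Substituting: Rt = 13056.2 + 11889.6 + 3391.5
Result: Rt = 28337.3 N

28337.3 N


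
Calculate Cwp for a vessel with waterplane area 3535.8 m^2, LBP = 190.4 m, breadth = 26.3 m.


Formula: Cwp = Aw / (L * B)
Step 1 — L * B = 190.4 * 26.3 = 5007.52 m^2
Step 2 — Cwp = 3535.8 / 5007.52 ≈ 0.70610 (5 s.f.)

0.70610


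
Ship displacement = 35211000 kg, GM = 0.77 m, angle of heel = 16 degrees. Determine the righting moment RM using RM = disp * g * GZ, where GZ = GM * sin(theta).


Formula: GZ = GM * sin(theta); RM = disp * g * GZ
Step 1 — GZ = 0.77 * sin(16°) = 0.77 * 0.275637 = 0.21224 m
Step 2 — RM = 35211000 * 9.81 * 0.21224 ≈ 73312000 N·m (5 s.f.)

73312000 N·m


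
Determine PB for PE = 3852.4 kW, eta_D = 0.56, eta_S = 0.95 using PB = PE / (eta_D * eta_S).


Formula: PB = PE / (eta_D * eta_S)
Step 1 — combined efficiency = eta_D * eta_S = 0.56 * 0.95 = 0.532
Step 2 — PB = 3852.4 / 0.532 ≈ 7241.4 kW (5 s.f.)

7241.4 kW


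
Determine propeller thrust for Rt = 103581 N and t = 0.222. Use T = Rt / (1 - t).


Formula: T = Rt / (1 - t)
Step 1 — (1 - t) = 1 - 0.222 = 0.778
Step 2 — T = 103581 / 0.778 ≈ 133140 N (5 s.f.)

133140 N


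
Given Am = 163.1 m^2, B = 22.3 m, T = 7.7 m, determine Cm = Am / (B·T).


Formula: Cm = Am / (B * T)
Step 1 — B * T = 22.3 * 7.7 = 171.71 m^2
Step 2 — Cm = 163.1 / 171.71 ≈ 0.94986 (5 s.f.)

0.94986


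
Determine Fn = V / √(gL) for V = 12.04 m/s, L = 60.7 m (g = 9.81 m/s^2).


Formula: Fn = V / sqrt(g * L)
Step 1 — g * L = 9.81 * 60.7 = 595.467
Step 2 — sqrt(g * L) = sqrt(595.467) = 24.402193
Step 3 — Fn = 12.04 / 24.402193 ≈ 0.49340 (5 s.f.)

0.49340


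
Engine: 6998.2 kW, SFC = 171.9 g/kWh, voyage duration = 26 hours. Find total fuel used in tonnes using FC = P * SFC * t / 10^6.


Formula: FC (tonnes) = P * SFC * t / 1,000,000
Step 1 — P * SFC * t = 6998.2 * 171.9 * 26 = 31277755.08 g
Step 2 — FC (tonnes) = 31277755.08 / 1,000,000 ≈ 31.278 tonnes (5 s.f.)

31.278 tonnes


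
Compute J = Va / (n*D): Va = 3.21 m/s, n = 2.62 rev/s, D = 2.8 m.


Formula: J = Va / (n * D)
Step 1 — n * D = 2.62 * 2.8 = 7.336
Step 2 — J = 3.21 / 7.336 ≈ 0.43757 (5 s.f.)

0.43757


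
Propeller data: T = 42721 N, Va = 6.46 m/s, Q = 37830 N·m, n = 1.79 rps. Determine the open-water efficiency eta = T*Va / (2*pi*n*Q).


Formula: eta = T * Va / (2 * pi * n * Q)
Step 1 — numerator = T * Va = 42721 * 6.46 = 275977.66
Step 2 — 2 * pi * n = 2 * pi * 1.79 = 11.246902
Step 3 — denominator = 11.246902 * 37830 = 425470.3
Step 4 — eta = 275977.66 / 425470.3 ≈ 0.64864 (5 s.f.)

0.64864


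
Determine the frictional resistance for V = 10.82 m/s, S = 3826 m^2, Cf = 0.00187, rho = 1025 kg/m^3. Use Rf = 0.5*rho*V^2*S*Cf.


Formula: Rf = 0.5 * rho * V^2 * S * Cf
Step 1 — V^2 = 10.82^2 = 117.0724
Step 2 — 0.5 * rho * V^2 = 0.5 * 1025 * 117.0724 = 59999.605
Step 3 — Rf = 59999.605 * 3826 * 0.00187 ≈ 429270 N (5 s.f.)

429270 N


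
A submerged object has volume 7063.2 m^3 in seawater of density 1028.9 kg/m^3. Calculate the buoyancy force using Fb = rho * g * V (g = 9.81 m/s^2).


Formula: Fb = rho * g * V
Substituting: Fb = 1028.9 * 9.81 * 7063.2
Intermediate: 1028.9 * 9.81 = 10093.509
Result: Fb = 10093.509 * 7063.2 ≈ 71292000 N (5 s.f.)

71292000 N


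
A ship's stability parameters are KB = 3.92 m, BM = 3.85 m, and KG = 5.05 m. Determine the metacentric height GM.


Formula: GM = KB + BM - KG
Step 1 — KM = KB + BM = 3.92 + 3.85 = 7.77 m
Step 2 — GM = KM - KG = 7.77 - 5.05 = 2.72 m

2.72 m


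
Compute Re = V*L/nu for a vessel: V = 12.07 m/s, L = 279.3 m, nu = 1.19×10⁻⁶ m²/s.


Formula: Re = V * L / nu
Step 1 — V * L = 12.07 * 279.3 = 3371.151 m^2/s
Step 2 — Re = 3371.151 / 1.19e-6 = 2.83e+09

2.83e+09


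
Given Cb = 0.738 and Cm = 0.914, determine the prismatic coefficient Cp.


Formula: Cp = Cb / Cm
Substituting: Cp = 0.738 / 0.914
Result: Cp ≈ 0.80744 (5 s.f.)

0.80744


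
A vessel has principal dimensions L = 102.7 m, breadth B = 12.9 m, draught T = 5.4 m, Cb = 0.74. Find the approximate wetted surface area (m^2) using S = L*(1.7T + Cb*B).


Formula: S = 1.7*L*T + V/T with V = Cb*L*B*T, i.e. S = L * (1.7*T + Cb*B)
Step 1 — 1.7*T = 1.7 * 5.4 = 9.18 m
Step 2 — Cb*B = 0.74 * 12.9 = 9.546 m
Step 3 — 1.7*T + Cb*B = 9.18 + 9.546 = 18.726 m
Step 4 — S = 102.7 * 18.726 ≈ 1923.2 m^2 (5 s.f.)

1923.2 m^2


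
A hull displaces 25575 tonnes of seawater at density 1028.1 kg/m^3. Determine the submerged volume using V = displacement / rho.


Formula: V = mass / rho
Step 1 — convert tonnes to kg: 25575 t * 1000 = 25575000 kg
Step 2 — V = 25575000 / 1028.1 ≈ 24876 m^3 (5 s.f.)

24876 m^3


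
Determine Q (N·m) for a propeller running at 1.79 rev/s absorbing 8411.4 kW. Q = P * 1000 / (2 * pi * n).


Formula: Q = P_W / (2 * pi * n)
Step 1 — P_W = 8411.4 kW * 1000 = 8411400.0 W
Step 2 — 2 * pi * n = 2 * pi * 1.79 = 11.246902
Step 3 — Q = 8411400.0 / 11.246902 ≈ 747890 N·m (5 s.f.)

747890 N·m


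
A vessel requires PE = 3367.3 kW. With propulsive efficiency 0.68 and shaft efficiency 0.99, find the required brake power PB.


Formula: PB = PE / (eta_D * eta_S)
Step 1 — combined efficiency = eta_D * eta_S = 0.68 * 0.99 = 0.6732
Step 2 — PB = 3367.3 / 0.6732 ≈ 5001.9 kW (5 s.f.)

5001.9 kW


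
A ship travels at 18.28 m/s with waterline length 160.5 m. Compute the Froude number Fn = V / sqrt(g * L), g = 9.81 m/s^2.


Formula: Fn = V / sqrt(g * L)
Step 1 — g * L = 9.81 * 160.5 = 1574.505
Step 2 — sqrt(g * L) = sqrt(1574.505) = 39.680033
Step 3 — Fn = 18.28 / 39.680033 ≈ 0.46069 (5 s.f.)

0.46069


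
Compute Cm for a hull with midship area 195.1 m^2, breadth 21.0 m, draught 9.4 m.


Formula: Cm = Am / (B * T)
Step 1 — B * T = 21.0 * 9.4 = 197.4 m^2
Step 2 — Cm = 195.1 / 197.4 ≈ 0.98835 (5 s.f.)

0.98835


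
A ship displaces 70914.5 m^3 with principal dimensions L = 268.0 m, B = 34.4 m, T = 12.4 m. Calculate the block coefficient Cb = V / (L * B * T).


Formula: Cb = V / (L * B * T)
Step 1 — L * B * T = 268.0 * 34.4 * 12.4 = 114318.08 m^3
Step 2 — Cb = 70914.5 / 114318.08 ≈ 0.62033 (5 s.f.)

0.62033


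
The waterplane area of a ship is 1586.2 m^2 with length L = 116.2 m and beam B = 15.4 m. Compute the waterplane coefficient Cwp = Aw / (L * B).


Formula: Cwp = Aw / (L * B)
Step 1 — L * B = 116.2 * 15.4 = 1789.48 m^2
Step 2 — Cwp = 1586.2 / 1789.48 ≈ 0.88640 (5 s.f.)

0.88640


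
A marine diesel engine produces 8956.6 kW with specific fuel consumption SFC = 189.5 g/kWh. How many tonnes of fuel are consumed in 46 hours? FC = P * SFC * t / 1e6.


Formula: FC (tonnes) = P * SFC * t / 1,000,000
Step 1 — P * SFC * t = 8956.6 * 189.5 * 46 = 78074682.2 g
Step 2 — FC (tonnes) = 78074682.2 / 1,000,000 ≈ 78.075 tonnes (5 s.f.)

78.075 tonnes


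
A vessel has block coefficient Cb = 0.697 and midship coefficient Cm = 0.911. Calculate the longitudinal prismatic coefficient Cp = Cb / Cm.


Formula: Cp = Cb / Cm
Substituting: Cp = 0.697 / 0.911
Result: Cp ≈ 0.76509 (5 s.f.)

0.76509


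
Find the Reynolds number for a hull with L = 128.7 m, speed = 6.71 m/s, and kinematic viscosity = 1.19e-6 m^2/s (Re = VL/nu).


Formula: Re = V * L / nu
Step 1 — V * L = 6.71 * 128.7 = 863.577 m^2/s
Step 2 — Re = 863.577 / 1.19e-6 = 7.26e+08

7.26e+08


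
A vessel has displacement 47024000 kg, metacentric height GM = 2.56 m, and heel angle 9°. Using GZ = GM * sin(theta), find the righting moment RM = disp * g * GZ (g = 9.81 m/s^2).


Formula: GZ = GM * sin(theta); RM = disp * g * GZ
Step 1 — GZ = 2.56 * sin(9°) = 2.56 * 0.156434 = 0.400471 m
Step 2 — RM = 47024000 * 9.81 * 0.400471 ≈ 184740000 N·m (5 s.f.)

184740000 N·m


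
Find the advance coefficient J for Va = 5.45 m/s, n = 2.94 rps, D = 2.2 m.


Formula: J = Va / (n * D)
Step 1 — n * D = 2.94 * 2.2 = 6.468
Step 2 — J = 5.45 / 6.468 ≈ 0.84261 (5 s.f.)

0.84261


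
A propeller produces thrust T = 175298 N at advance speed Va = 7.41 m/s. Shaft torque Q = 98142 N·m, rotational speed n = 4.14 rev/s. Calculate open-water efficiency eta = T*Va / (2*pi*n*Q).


Formula: eta = T * Va / (2 * pi * n * Q)
Step 1 — numerator = T * Va = 175298 * 7.41 = 1298958.18
Step 2 — 2 * pi * n = 2 * pi * 4.14 = 26.012387
Step 3 — denominator = 26.012387 * 98142 = 2552907.68
Step 4 — eta = 1298958.18 / 2552907.68 ≈ 0.50882 (5 s.f.)

0.50882


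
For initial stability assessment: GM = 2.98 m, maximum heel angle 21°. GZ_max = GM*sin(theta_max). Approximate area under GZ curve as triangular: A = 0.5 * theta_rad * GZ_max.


Formula: GZ_max = GM * sin(theta); Area = 0.5 * theta_rad * GZ_max
Step 1 — GZ_max = 2.98 * sin(21°) = 2.98 * 0.358368 = 1.067937 m
Step 2 — theta_rad = 21 * pi/180 = 0.366519 rad
Step 3 — Area = 0.5 * 0.366519 * 1.067937 ≈ 0.19571 m·rad (5 s.f.)

0.19571 m·rad


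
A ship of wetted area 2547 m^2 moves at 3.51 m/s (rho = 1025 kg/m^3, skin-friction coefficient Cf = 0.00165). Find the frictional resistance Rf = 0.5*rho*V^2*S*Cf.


Formula: Rf = 0.5 * rho * V^2 * S * Cf
Step 1 — V^2 = 3.51^2 = 12.3201
Step 2 — 0.5 * rho * V^2 = 0.5 * 1025 * 12.3201 = 6314.05125
Step 3 — Rf = 6314.05125 * 2547 * 0.00165 ≈ 26535 N (5 s.f.)

26535 N


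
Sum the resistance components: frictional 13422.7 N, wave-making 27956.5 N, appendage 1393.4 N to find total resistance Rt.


Formula: Rt = Rf + Rw + Ra
Substituting: Rt = 13422.7 + 27956.5 + 1393.4
Result: Rt = 42772.6 N

42772.6 N


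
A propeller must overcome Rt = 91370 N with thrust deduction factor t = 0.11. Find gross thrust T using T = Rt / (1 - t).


Formula: T = Rt / (1 - t)
Step 1 — (1 - t) = 1 - 0.11 = 0.89
Step 2 — T = 91370 / 0.89 ≈ 102660 N (5 s.f.)

102660 N


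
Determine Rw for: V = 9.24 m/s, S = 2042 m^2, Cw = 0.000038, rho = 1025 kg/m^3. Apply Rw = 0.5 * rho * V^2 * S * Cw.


Formula: Rw = 0.5 * rho * V^2 * S * Cw
Step 1 — V^2 = 9.24^2 = 85.3776
Step 2 — 0.5 * rho * V^2 = 0.5 * 1025 * 85.3776 = 43756.02
Step 3 — Rw = 43756.02 * 2042 * 0.000038 ≈ 3395.3 N (5 s.f.)

3395.3 N


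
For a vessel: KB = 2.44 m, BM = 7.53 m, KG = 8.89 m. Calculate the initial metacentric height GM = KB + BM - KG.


Formula: GM = KB + BM - KG
Step 1 — KM = KB + BM = 2.44 + 7.53 = 9.97 m
Step 2 — GM = KM - KG = 9.97 - 8.89 = 1.08 m

1.08 m


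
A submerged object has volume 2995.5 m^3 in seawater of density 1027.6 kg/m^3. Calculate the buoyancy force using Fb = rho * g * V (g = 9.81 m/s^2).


Formula: Fb = rho * g * V
Substituting: Fb = 1027.6 * 9.81 * 2995.5
Intermediate: 1027.6 * 9.81 = 10080.756
Result: Fb = 10080.756 * 2995.5 ≈ 30197000 N (5 s.f.)

30197000 N


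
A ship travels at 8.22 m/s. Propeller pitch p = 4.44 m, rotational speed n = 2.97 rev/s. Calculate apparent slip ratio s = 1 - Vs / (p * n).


Formula: s = 1 - Vs / (p * n)
Step 1 — p * n = 4.44 * 2.97 = 13.1868
Step 2 — Vs / (p*n) = 8.22 / 13.1868 = 0.623351 (6 d.p.)
Step 3 — s = 1 - 0.623351 = 0.376649

0.376649


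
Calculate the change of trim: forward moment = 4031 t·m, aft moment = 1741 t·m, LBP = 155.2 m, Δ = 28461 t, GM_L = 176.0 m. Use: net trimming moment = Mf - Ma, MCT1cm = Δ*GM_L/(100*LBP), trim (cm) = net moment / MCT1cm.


Formula: net trimming moment = Mf - Ma; MCT1cm = Δ*GM_L/(100*LBP); trim = net moment / MCT1cm
Step 1 — net trimming moment = 4031 - 1741 = 2290 t·m
Step 2 — MCT1cm = 28461 * 176.0 / (100 * 155.2) = 322.7536 t·m/cm
Step 3 — trim = 2290 / 322.7536 ≈ 7.0952 cm (5 s.f.)

7.0952 cm


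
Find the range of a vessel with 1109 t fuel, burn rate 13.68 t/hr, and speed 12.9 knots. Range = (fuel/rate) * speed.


Formula: endurance = fuel / rate; range = endurance * speed
Step 1 — endurance = 1109 / 13.68 = 81.0673 hours
Step 2 — range = 81.0673 * 12.9 ≈ 1045.8 nautical miles (5 s.f.)

1045.8 NM


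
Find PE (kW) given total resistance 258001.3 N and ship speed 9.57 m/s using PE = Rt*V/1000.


Formula: PE = Rt * V / 1000 (kW)
Step 1 — PE (W) = 258001.3 * 9.57 = 2469072.441 W
Step 2 — PE (kW) = 2469072.441 / 1000 ≈ 2469.1 kW (5 s.f.)

2469.1 kW


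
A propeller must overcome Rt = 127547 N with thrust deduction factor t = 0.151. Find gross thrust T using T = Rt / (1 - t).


Formula: T = Rt / (1 - t)
Step 1 — (1 - t) = 1 - 0.151 = 0.849
Step 2 — T = 127547 / 0.849 ≈ 150230 N (5 s.f.)

150230 N


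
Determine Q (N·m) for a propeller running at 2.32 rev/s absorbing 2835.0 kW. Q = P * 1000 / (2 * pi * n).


Formula: Q = P_W / (2 * pi * n)
Step 1 — P_W = 2835.0 kW * 1000 = 2835000.0 W
Step 2 — 2 * pi * n = 2 * pi * 2.32 = 14.57699
Step 3 — Q = 2835000.0 / 14.57699 ≈ 194480 N·m (5 s.f.)

194480 N·m


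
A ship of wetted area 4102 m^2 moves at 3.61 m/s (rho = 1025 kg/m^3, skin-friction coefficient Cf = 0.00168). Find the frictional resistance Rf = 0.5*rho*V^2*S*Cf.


Formula: Rf = 0.5 * rho * V^2 * S * Cf
Step 1 — V^2 = 3.61^2 = 13.0321
Step 2 — 0.5 * rho * V^2 = 0.5 * 1025 * 13.0321 = 6678.95125
Step 3 — Rf = 6678.95125 * 4102 * 0.00168 ≈ 46027 N (5 s.f.)

46027 N


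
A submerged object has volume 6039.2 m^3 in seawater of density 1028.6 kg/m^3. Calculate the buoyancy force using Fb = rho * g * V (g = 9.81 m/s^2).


Formula: Fb = rho * g * V
Substituting: Fb = 1028.6 * 9.81 * 6039.2
Intermediate: 1028.6 * 9.81 = 10090.566
Result: Fb = 10090.566 * 6039.2 ≈ 60939000 N (5 s.f.)

60939000 N


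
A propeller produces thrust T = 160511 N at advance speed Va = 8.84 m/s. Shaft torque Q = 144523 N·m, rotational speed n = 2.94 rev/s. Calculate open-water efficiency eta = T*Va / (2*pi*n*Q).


Formula: eta = T * Va / (2 * pi * n * Q)
Step 1 — numerator = T * Va = 160511 * 8.84 = 1418917.24
Step 2 — 2 * pi * n = 2 * pi * 2.94 = 18.472565
Step 3 — denominator = 18.472565 * 144523 = 2669710.51
Step 4 — eta = 1418917.24 / 2669710.51 ≈ 0.53149 (5 s.f.)

0.53149


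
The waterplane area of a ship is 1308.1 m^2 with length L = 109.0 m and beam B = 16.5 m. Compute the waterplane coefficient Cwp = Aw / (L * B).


Formula: Cwp = Aw / (L * B)
Step 1 — L * B = 109.0 * 16.5 = 1798.5 m^2
Step 2 — Cwp = 1308.1 / 1798.5 ≈ 0.72733 (5 s.f.)

0.72733


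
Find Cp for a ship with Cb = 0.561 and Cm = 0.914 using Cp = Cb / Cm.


Formula: Cp = Cb / Cm
Substituting: Cp = 0.561 / 0.914
Result: Cp ≈ 0.61379 (5 s.f.)

0.61379


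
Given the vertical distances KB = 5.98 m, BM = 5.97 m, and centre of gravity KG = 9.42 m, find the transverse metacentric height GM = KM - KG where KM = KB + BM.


Formula: GM = KB + BM - KG
Step 1 — KM = KB + BM = 5.98 + 5.97 = 11.95 m
Step 2 — GM = KM - KG = 11.95 - 9.42 = 2.53 m

2.53 m
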